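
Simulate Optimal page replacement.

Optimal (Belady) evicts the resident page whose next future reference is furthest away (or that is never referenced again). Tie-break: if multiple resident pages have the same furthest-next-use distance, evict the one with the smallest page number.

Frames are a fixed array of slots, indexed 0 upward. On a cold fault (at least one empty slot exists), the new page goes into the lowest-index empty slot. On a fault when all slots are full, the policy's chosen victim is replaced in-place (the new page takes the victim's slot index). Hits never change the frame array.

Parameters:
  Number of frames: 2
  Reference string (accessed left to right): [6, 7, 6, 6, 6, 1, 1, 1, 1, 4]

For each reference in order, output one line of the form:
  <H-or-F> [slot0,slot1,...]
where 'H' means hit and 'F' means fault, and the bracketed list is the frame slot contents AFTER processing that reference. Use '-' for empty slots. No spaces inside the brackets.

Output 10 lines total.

F [6,-]
F [6,7]
H [6,7]
H [6,7]
H [6,7]
F [1,7]
H [1,7]
H [1,7]
H [1,7]
F [4,7]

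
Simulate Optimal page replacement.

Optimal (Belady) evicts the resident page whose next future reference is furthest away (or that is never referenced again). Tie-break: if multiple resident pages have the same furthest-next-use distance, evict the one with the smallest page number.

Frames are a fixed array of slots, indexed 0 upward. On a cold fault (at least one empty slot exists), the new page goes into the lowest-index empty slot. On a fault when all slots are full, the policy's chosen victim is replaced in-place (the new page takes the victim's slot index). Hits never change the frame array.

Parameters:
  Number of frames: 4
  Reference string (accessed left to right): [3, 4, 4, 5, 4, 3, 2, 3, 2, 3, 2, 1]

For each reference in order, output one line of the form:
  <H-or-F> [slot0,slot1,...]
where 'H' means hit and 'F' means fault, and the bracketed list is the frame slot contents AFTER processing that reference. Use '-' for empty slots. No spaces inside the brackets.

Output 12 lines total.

F [3,-,-,-]
F [3,4,-,-]
H [3,4,-,-]
F [3,4,5,-]
H [3,4,5,-]
H [3,4,5,-]
F [3,4,5,2]
H [3,4,5,2]
H [3,4,5,2]
H [3,4,5,2]
H [3,4,5,2]
F [3,4,5,1]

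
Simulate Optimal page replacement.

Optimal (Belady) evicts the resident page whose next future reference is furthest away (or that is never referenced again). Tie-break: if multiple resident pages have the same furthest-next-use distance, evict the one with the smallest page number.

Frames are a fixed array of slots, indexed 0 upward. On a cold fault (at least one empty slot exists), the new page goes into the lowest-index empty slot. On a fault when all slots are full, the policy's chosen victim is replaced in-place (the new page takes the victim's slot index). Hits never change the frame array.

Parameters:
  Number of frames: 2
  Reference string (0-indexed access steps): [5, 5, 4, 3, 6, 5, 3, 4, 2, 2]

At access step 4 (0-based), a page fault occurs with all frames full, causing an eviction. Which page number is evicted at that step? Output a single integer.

Answer: 3

Derivation:
Step 0: ref 5 -> FAULT, frames=[5,-]
Step 1: ref 5 -> HIT, frames=[5,-]
Step 2: ref 4 -> FAULT, frames=[5,4]
Step 3: ref 3 -> FAULT, evict 4, frames=[5,3]
Step 4: ref 6 -> FAULT, evict 3, frames=[5,6]
At step 4: evicted page 3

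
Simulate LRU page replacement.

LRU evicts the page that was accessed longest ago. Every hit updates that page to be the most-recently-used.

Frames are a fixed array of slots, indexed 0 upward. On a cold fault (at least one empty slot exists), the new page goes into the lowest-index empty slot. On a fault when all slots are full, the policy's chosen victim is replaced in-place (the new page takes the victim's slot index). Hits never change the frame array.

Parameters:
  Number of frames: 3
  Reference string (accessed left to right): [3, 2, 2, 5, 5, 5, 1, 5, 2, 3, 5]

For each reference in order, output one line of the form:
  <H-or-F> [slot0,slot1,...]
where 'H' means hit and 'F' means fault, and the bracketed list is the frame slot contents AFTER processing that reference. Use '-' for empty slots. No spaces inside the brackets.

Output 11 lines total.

F [3,-,-]
F [3,2,-]
H [3,2,-]
F [3,2,5]
H [3,2,5]
H [3,2,5]
F [1,2,5]
H [1,2,5]
H [1,2,5]
F [3,2,5]
H [3,2,5]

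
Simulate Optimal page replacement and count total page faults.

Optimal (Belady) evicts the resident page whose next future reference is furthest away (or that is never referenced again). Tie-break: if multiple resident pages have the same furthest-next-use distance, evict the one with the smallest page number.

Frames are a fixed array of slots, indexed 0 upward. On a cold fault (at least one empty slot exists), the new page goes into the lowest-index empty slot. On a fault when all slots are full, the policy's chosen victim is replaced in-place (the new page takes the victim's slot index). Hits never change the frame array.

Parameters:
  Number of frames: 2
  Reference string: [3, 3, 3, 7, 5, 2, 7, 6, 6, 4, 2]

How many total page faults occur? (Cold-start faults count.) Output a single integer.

Step 0: ref 3 → FAULT, frames=[3,-]
Step 1: ref 3 → HIT, frames=[3,-]
Step 2: ref 3 → HIT, frames=[3,-]
Step 3: ref 7 → FAULT, frames=[3,7]
Step 4: ref 5 → FAULT (evict 3), frames=[5,7]
Step 5: ref 2 → FAULT (evict 5), frames=[2,7]
Step 6: ref 7 → HIT, frames=[2,7]
Step 7: ref 6 → FAULT (evict 7), frames=[2,6]
Step 8: ref 6 → HIT, frames=[2,6]
Step 9: ref 4 → FAULT (evict 6), frames=[2,4]
Step 10: ref 2 → HIT, frames=[2,4]
Total faults: 6

Answer: 6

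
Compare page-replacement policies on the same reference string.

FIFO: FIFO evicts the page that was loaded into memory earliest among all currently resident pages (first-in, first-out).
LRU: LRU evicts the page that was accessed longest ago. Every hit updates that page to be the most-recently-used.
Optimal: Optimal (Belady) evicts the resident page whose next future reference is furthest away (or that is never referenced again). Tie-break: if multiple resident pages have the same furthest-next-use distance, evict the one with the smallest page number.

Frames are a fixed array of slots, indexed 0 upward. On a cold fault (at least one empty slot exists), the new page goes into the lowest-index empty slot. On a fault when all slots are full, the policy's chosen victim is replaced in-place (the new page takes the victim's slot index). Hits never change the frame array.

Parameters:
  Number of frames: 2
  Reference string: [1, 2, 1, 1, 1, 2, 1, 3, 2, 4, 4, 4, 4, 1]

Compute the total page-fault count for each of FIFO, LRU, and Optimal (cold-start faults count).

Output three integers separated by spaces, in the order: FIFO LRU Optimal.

Answer: 5 6 5

Derivation:
--- FIFO ---
  step 0: ref 1 -> FAULT, frames=[1,-] (faults so far: 1)
  step 1: ref 2 -> FAULT, frames=[1,2] (faults so far: 2)
  step 2: ref 1 -> HIT, frames=[1,2] (faults so far: 2)
  step 3: ref 1 -> HIT, frames=[1,2] (faults so far: 2)
  step 4: ref 1 -> HIT, frames=[1,2] (faults so far: 2)
  step 5: ref 2 -> HIT, frames=[1,2] (faults so far: 2)
  step 6: ref 1 -> HIT, frames=[1,2] (faults so far: 2)
  step 7: ref 3 -> FAULT, evict 1, frames=[3,2] (faults so far: 3)
  step 8: ref 2 -> HIT, frames=[3,2] (faults so far: 3)
  step 9: ref 4 -> FAULT, evict 2, frames=[3,4] (faults so far: 4)
  step 10: ref 4 -> HIT, frames=[3,4] (faults so far: 4)
  step 11: ref 4 -> HIT, frames=[3,4] (faults so far: 4)
  step 12: ref 4 -> HIT, frames=[3,4] (faults so far: 4)
  step 13: ref 1 -> FAULT, evict 3, frames=[1,4] (faults so far: 5)
  FIFO total faults: 5
--- LRU ---
  step 0: ref 1 -> FAULT, frames=[1,-] (faults so far: 1)
  step 1: ref 2 -> FAULT, frames=[1,2] (faults so far: 2)
  step 2: ref 1 -> HIT, frames=[1,2] (faults so far: 2)
  step 3: ref 1 -> HIT, frames=[1,2] (faults so far: 2)
  step 4: ref 1 -> HIT, frames=[1,2] (faults so far: 2)
  step 5: ref 2 -> HIT, frames=[1,2] (faults so far: 2)
  step 6: ref 1 -> HIT, frames=[1,2] (faults so far: 2)
  step 7: ref 3 -> FAULT, evict 2, frames=[1,3] (faults so far: 3)
  step 8: ref 2 -> FAULT, evict 1, frames=[2,3] (faults so far: 4)
  step 9: ref 4 -> FAULT, evict 3, frames=[2,4] (faults so far: 5)
  step 10: ref 4 -> HIT, frames=[2,4] (faults so far: 5)
  step 11: ref 4 -> HIT, frames=[2,4] (faults so far: 5)
  step 12: ref 4 -> HIT, frames=[2,4] (faults so far: 5)
  step 13: ref 1 -> FAULT, evict 2, frames=[1,4] (faults so far: 6)
  LRU total faults: 6
--- Optimal ---
  step 0: ref 1 -> FAULT, frames=[1,-] (faults so far: 1)
  step 1: ref 2 -> FAULT, frames=[1,2] (faults so far: 2)
  step 2: ref 1 -> HIT, frames=[1,2] (faults so far: 2)
  step 3: ref 1 -> HIT, frames=[1,2] (faults so far: 2)
  step 4: ref 1 -> HIT, frames=[1,2] (faults so far: 2)
  step 5: ref 2 -> HIT, frames=[1,2] (faults so far: 2)
  step 6: ref 1 -> HIT, frames=[1,2] (faults so far: 2)
  step 7: ref 3 -> FAULT, evict 1, frames=[3,2] (faults so far: 3)
  step 8: ref 2 -> HIT, frames=[3,2] (faults so far: 3)
  step 9: ref 4 -> FAULT, evict 2, frames=[3,4] (faults so far: 4)
  step 10: ref 4 -> HIT, frames=[3,4] (faults so far: 4)
  step 11: ref 4 -> HIT, frames=[3,4] (faults so far: 4)
  step 12: ref 4 -> HIT, frames=[3,4] (faults so far: 4)
  step 13: ref 1 -> FAULT, evict 3, frames=[1,4] (faults so far: 5)
  Optimal total faults: 5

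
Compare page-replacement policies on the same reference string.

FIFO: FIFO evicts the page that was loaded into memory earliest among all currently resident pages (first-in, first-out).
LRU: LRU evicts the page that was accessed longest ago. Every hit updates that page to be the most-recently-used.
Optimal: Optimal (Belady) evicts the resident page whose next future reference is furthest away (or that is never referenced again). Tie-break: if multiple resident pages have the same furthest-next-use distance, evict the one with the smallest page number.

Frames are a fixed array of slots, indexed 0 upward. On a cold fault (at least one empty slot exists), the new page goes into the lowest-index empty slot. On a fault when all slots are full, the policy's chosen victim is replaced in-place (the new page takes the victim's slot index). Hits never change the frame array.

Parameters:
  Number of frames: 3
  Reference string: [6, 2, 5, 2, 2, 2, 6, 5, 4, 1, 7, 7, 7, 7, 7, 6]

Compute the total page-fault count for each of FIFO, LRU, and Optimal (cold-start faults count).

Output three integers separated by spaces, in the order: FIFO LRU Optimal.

Answer: 7 7 6

Derivation:
--- FIFO ---
  step 0: ref 6 -> FAULT, frames=[6,-,-] (faults so far: 1)
  step 1: ref 2 -> FAULT, frames=[6,2,-] (faults so far: 2)
  step 2: ref 5 -> FAULT, frames=[6,2,5] (faults so far: 3)
  step 3: ref 2 -> HIT, frames=[6,2,5] (faults so far: 3)
  step 4: ref 2 -> HIT, frames=[6,2,5] (faults so far: 3)
  step 5: ref 2 -> HIT, frames=[6,2,5] (faults so far: 3)
  step 6: ref 6 -> HIT, frames=[6,2,5] (faults so far: 3)
  step 7: ref 5 -> HIT, frames=[6,2,5] (faults so far: 3)
  step 8: ref 4 -> FAULT, evict 6, frames=[4,2,5] (faults so far: 4)
  step 9: ref 1 -> FAULT, evict 2, frames=[4,1,5] (faults so far: 5)
  step 10: ref 7 -> FAULT, evict 5, frames=[4,1,7] (faults so far: 6)
  step 11: ref 7 -> HIT, frames=[4,1,7] (faults so far: 6)
  step 12: ref 7 -> HIT, frames=[4,1,7] (faults so far: 6)
  step 13: ref 7 -> HIT, frames=[4,1,7] (faults so far: 6)
  step 14: ref 7 -> HIT, frames=[4,1,7] (faults so far: 6)
  step 15: ref 6 -> FAULT, evict 4, frames=[6,1,7] (faults so far: 7)
  FIFO total faults: 7
--- LRU ---
  step 0: ref 6 -> FAULT, frames=[6,-,-] (faults so far: 1)
  step 1: ref 2 -> FAULT, frames=[6,2,-] (faults so far: 2)
  step 2: ref 5 -> FAULT, frames=[6,2,5] (faults so far: 3)
  step 3: ref 2 -> HIT, frames=[6,2,5] (faults so far: 3)
  step 4: ref 2 -> HIT, frames=[6,2,5] (faults so far: 3)
  step 5: ref 2 -> HIT, frames=[6,2,5] (faults so far: 3)
  step 6: ref 6 -> HIT, frames=[6,2,5] (faults so far: 3)
  step 7: ref 5 -> HIT, frames=[6,2,5] (faults so far: 3)
  step 8: ref 4 -> FAULT, evict 2, frames=[6,4,5] (faults so far: 4)
  step 9: ref 1 -> FAULT, evict 6, frames=[1,4,5] (faults so far: 5)
  step 10: ref 7 -> FAULT, evict 5, frames=[1,4,7] (faults so far: 6)
  step 11: ref 7 -> HIT, frames=[1,4,7] (faults so far: 6)
  step 12: ref 7 -> HIT, frames=[1,4,7] (faults so far: 6)
  step 13: ref 7 -> HIT, frames=[1,4,7] (faults so far: 6)
  step 14: ref 7 -> HIT, frames=[1,4,7] (faults so far: 6)
  step 15: ref 6 -> FAULT, evict 4, frames=[1,6,7] (faults so far: 7)
  LRU total faults: 7
--- Optimal ---
  step 0: ref 6 -> FAULT, frames=[6,-,-] (faults so far: 1)
  step 1: ref 2 -> FAULT, frames=[6,2,-] (faults so far: 2)
  step 2: ref 5 -> FAULT, frames=[6,2,5] (faults so far: 3)
  step 3: ref 2 -> HIT, frames=[6,2,5] (faults so far: 3)
  step 4: ref 2 -> HIT, frames=[6,2,5] (faults so far: 3)
  step 5: ref 2 -> HIT, frames=[6,2,5] (faults so far: 3)
  step 6: ref 6 -> HIT, frames=[6,2,5] (faults so far: 3)
  step 7: ref 5 -> HIT, frames=[6,2,5] (faults so far: 3)
  step 8: ref 4 -> FAULT, evict 2, frames=[6,4,5] (faults so far: 4)
  step 9: ref 1 -> FAULT, evict 4, frames=[6,1,5] (faults so far: 5)
  step 10: ref 7 -> FAULT, evict 1, frames=[6,7,5] (faults so far: 6)
  step 11: ref 7 -> HIT, frames=[6,7,5] (faults so far: 6)
  step 12: ref 7 -> HIT, frames=[6,7,5] (faults so far: 6)
  step 13: ref 7 -> HIT, frames=[6,7,5] (faults so far: 6)
  step 14: ref 7 -> HIT, frames=[6,7,5] (faults so far: 6)
  step 15: ref 6 -> HIT, frames=[6,7,5] (faults so far: 6)
  Optimal total faults: 6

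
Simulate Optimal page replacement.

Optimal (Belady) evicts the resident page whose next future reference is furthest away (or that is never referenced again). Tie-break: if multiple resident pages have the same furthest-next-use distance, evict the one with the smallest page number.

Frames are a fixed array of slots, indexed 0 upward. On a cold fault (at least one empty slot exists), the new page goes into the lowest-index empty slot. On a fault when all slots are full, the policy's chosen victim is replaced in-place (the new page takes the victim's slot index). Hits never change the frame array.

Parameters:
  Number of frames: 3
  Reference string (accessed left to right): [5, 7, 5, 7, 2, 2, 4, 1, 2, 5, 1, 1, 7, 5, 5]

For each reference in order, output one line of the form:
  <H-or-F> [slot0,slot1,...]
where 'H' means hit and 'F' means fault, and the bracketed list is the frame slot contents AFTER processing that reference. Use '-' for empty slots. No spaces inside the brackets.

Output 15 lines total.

F [5,-,-]
F [5,7,-]
H [5,7,-]
H [5,7,-]
F [5,7,2]
H [5,7,2]
F [5,4,2]
F [5,1,2]
H [5,1,2]
H [5,1,2]
H [5,1,2]
H [5,1,2]
F [5,7,2]
H [5,7,2]
H [5,7,2]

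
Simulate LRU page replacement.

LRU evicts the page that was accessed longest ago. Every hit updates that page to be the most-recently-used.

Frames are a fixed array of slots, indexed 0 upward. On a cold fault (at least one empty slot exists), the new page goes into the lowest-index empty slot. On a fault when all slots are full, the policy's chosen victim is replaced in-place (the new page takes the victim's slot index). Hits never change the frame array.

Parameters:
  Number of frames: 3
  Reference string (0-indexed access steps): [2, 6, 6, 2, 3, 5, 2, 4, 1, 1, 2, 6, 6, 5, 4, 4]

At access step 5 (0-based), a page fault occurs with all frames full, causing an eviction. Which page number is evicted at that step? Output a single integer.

Answer: 6

Derivation:
Step 0: ref 2 -> FAULT, frames=[2,-,-]
Step 1: ref 6 -> FAULT, frames=[2,6,-]
Step 2: ref 6 -> HIT, frames=[2,6,-]
Step 3: ref 2 -> HIT, frames=[2,6,-]
Step 4: ref 3 -> FAULT, frames=[2,6,3]
Step 5: ref 5 -> FAULT, evict 6, frames=[2,5,3]
At step 5: evicted page 6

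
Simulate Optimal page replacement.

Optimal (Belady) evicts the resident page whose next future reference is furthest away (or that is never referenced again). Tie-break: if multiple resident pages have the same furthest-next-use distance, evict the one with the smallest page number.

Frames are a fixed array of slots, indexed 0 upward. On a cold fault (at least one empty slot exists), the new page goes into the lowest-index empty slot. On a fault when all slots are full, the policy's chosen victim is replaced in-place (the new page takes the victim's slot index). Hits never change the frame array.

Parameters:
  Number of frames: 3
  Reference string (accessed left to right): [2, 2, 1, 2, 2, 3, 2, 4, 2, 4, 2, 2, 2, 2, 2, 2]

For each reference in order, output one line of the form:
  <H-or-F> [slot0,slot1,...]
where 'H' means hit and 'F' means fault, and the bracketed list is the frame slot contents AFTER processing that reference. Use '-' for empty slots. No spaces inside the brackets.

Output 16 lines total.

F [2,-,-]
H [2,-,-]
F [2,1,-]
H [2,1,-]
H [2,1,-]
F [2,1,3]
H [2,1,3]
F [2,4,3]
H [2,4,3]
H [2,4,3]
H [2,4,3]
H [2,4,3]
H [2,4,3]
H [2,4,3]
H [2,4,3]
H [2,4,3]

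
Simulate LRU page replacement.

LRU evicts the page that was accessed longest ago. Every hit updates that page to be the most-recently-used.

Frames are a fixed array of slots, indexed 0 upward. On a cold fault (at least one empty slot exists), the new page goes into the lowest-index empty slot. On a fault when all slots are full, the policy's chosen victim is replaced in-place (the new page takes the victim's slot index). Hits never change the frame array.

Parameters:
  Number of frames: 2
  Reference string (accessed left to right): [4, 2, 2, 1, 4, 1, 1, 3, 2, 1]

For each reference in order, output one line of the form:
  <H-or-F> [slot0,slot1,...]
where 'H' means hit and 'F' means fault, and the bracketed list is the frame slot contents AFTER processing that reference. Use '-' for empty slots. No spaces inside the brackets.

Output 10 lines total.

F [4,-]
F [4,2]
H [4,2]
F [1,2]
F [1,4]
H [1,4]
H [1,4]
F [1,3]
F [2,3]
F [2,1]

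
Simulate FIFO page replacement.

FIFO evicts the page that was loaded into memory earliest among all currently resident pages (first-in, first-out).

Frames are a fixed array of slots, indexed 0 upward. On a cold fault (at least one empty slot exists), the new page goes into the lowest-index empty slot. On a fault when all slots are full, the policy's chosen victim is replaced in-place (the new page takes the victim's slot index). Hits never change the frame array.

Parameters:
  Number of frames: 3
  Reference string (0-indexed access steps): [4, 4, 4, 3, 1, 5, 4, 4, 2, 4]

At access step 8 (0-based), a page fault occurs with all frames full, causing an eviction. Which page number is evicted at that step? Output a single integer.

Answer: 1

Derivation:
Step 0: ref 4 -> FAULT, frames=[4,-,-]
Step 1: ref 4 -> HIT, frames=[4,-,-]
Step 2: ref 4 -> HIT, frames=[4,-,-]
Step 3: ref 3 -> FAULT, frames=[4,3,-]
Step 4: ref 1 -> FAULT, frames=[4,3,1]
Step 5: ref 5 -> FAULT, evict 4, frames=[5,3,1]
Step 6: ref 4 -> FAULT, evict 3, frames=[5,4,1]
Step 7: ref 4 -> HIT, frames=[5,4,1]
Step 8: ref 2 -> FAULT, evict 1, frames=[5,4,2]
At step 8: evicted page 1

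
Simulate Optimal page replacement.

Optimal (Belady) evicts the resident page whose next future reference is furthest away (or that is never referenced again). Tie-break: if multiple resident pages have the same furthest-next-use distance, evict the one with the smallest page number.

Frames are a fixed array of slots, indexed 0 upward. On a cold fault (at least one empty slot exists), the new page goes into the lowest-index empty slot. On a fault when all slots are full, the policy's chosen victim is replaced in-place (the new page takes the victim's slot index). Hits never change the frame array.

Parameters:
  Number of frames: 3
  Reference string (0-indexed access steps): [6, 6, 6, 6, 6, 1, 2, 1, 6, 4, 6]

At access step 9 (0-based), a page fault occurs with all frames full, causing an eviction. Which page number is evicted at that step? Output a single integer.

Answer: 1

Derivation:
Step 0: ref 6 -> FAULT, frames=[6,-,-]
Step 1: ref 6 -> HIT, frames=[6,-,-]
Step 2: ref 6 -> HIT, frames=[6,-,-]
Step 3: ref 6 -> HIT, frames=[6,-,-]
Step 4: ref 6 -> HIT, frames=[6,-,-]
Step 5: ref 1 -> FAULT, frames=[6,1,-]
Step 6: ref 2 -> FAULT, frames=[6,1,2]
Step 7: ref 1 -> HIT, frames=[6,1,2]
Step 8: ref 6 -> HIT, frames=[6,1,2]
Step 9: ref 4 -> FAULT, evict 1, frames=[6,4,2]
At step 9: evicted page 1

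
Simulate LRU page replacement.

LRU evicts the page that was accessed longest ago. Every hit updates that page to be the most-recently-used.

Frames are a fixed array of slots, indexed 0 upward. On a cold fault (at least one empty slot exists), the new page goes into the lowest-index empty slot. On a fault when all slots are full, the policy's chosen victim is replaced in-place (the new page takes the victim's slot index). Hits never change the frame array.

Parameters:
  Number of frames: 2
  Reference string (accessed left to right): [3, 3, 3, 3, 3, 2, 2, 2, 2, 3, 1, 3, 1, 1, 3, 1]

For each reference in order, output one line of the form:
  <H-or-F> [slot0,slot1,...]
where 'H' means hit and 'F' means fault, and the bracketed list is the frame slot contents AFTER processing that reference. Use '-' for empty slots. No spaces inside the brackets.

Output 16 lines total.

F [3,-]
H [3,-]
H [3,-]
H [3,-]
H [3,-]
F [3,2]
H [3,2]
H [3,2]
H [3,2]
H [3,2]
F [3,1]
H [3,1]
H [3,1]
H [3,1]
H [3,1]
H [3,1]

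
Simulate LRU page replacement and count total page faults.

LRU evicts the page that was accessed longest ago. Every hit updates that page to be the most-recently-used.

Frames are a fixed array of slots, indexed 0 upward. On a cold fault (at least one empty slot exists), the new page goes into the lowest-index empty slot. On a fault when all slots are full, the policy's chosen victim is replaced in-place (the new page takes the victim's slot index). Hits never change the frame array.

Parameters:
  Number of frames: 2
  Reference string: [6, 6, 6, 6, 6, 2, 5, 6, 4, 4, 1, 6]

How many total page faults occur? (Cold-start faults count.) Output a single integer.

Answer: 7

Derivation:
Step 0: ref 6 → FAULT, frames=[6,-]
Step 1: ref 6 → HIT, frames=[6,-]
Step 2: ref 6 → HIT, frames=[6,-]
Step 3: ref 6 → HIT, frames=[6,-]
Step 4: ref 6 → HIT, frames=[6,-]
Step 5: ref 2 → FAULT, frames=[6,2]
Step 6: ref 5 → FAULT (evict 6), frames=[5,2]
Step 7: ref 6 → FAULT (evict 2), frames=[5,6]
Step 8: ref 4 → FAULT (evict 5), frames=[4,6]
Step 9: ref 4 → HIT, frames=[4,6]
Step 10: ref 1 → FAULT (evict 6), frames=[4,1]
Step 11: ref 6 → FAULT (evict 4), frames=[6,1]
Total faults: 7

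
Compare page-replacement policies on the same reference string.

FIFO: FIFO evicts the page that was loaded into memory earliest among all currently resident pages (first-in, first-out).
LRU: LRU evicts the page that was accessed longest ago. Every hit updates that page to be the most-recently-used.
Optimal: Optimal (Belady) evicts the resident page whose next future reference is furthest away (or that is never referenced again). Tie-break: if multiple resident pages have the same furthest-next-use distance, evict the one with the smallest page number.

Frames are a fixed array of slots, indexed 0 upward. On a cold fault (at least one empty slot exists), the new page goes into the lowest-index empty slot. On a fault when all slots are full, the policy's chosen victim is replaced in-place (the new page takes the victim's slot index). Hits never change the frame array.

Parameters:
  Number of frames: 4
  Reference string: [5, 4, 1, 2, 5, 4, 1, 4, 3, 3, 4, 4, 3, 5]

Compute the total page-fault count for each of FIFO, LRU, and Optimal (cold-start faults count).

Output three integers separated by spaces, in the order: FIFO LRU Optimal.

Answer: 6 5 5

Derivation:
--- FIFO ---
  step 0: ref 5 -> FAULT, frames=[5,-,-,-] (faults so far: 1)
  step 1: ref 4 -> FAULT, frames=[5,4,-,-] (faults so far: 2)
  step 2: ref 1 -> FAULT, frames=[5,4,1,-] (faults so far: 3)
  step 3: ref 2 -> FAULT, frames=[5,4,1,2] (faults so far: 4)
  step 4: ref 5 -> HIT, frames=[5,4,1,2] (faults so far: 4)
  step 5: ref 4 -> HIT, frames=[5,4,1,2] (faults so far: 4)
  step 6: ref 1 -> HIT, frames=[5,4,1,2] (faults so far: 4)
  step 7: ref 4 -> HIT, frames=[5,4,1,2] (faults so far: 4)
  step 8: ref 3 -> FAULT, evict 5, frames=[3,4,1,2] (faults so far: 5)
  step 9: ref 3 -> HIT, frames=[3,4,1,2] (faults so far: 5)
  step 10: ref 4 -> HIT, frames=[3,4,1,2] (faults so far: 5)
  step 11: ref 4 -> HIT, frames=[3,4,1,2] (faults so far: 5)
  step 12: ref 3 -> HIT, frames=[3,4,1,2] (faults so far: 5)
  step 13: ref 5 -> FAULT, evict 4, frames=[3,5,1,2] (faults so far: 6)
  FIFO total faults: 6
--- LRU ---
  step 0: ref 5 -> FAULT, frames=[5,-,-,-] (faults so far: 1)
  step 1: ref 4 -> FAULT, frames=[5,4,-,-] (faults so far: 2)
  step 2: ref 1 -> FAULT, frames=[5,4,1,-] (faults so far: 3)
  step 3: ref 2 -> FAULT, frames=[5,4,1,2] (faults so far: 4)
  step 4: ref 5 -> HIT, frames=[5,4,1,2] (faults so far: 4)
  step 5: ref 4 -> HIT, frames=[5,4,1,2] (faults so far: 4)
  step 6: ref 1 -> HIT, frames=[5,4,1,2] (faults so far: 4)
  step 7: ref 4 -> HIT, frames=[5,4,1,2] (faults so far: 4)
  step 8: ref 3 -> FAULT, evict 2, frames=[5,4,1,3] (faults so far: 5)
  step 9: ref 3 -> HIT, frames=[5,4,1,3] (faults so far: 5)
  step 10: ref 4 -> HIT, frames=[5,4,1,3] (faults so far: 5)
  step 11: ref 4 -> HIT, frames=[5,4,1,3] (faults so far: 5)
  step 12: ref 3 -> HIT, frames=[5,4,1,3] (faults so far: 5)
  step 13: ref 5 -> HIT, frames=[5,4,1,3] (faults so far: 5)
  LRU total faults: 5
--- Optimal ---
  step 0: ref 5 -> FAULT, frames=[5,-,-,-] (faults so far: 1)
  step 1: ref 4 -> FAULT, frames=[5,4,-,-] (faults so far: 2)
  step 2: ref 1 -> FAULT, frames=[5,4,1,-] (faults so far: 3)
  step 3: ref 2 -> FAULT, frames=[5,4,1,2] (faults so far: 4)
  step 4: ref 5 -> HIT, frames=[5,4,1,2] (faults so far: 4)
  step 5: ref 4 -> HIT, frames=[5,4,1,2] (faults so far: 4)
  step 6: ref 1 -> HIT, frames=[5,4,1,2] (faults so far: 4)
  step 7: ref 4 -> HIT, frames=[5,4,1,2] (faults so far: 4)
  step 8: ref 3 -> FAULT, evict 1, frames=[5,4,3,2] (faults so far: 5)
  step 9: ref 3 -> HIT, frames=[5,4,3,2] (faults so far: 5)
  step 10: ref 4 -> HIT, frames=[5,4,3,2] (faults so far: 5)
  step 11: ref 4 -> HIT, frames=[5,4,3,2] (faults so far: 5)
  step 12: ref 3 -> HIT, frames=[5,4,3,2] (faults so far: 5)
  step 13: ref 5 -> HIT, frames=[5,4,3,2] (faults so far: 5)
  Optimal total faults: 5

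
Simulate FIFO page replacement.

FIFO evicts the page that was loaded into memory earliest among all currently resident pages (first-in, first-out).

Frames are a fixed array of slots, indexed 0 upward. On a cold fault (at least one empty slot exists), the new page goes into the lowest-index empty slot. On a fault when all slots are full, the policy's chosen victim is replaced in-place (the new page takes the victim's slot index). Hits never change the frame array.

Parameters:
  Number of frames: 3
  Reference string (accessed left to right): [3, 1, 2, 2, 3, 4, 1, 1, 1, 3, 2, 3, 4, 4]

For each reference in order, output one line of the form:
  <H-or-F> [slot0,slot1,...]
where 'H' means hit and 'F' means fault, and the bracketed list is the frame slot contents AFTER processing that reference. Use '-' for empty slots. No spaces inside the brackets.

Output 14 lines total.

F [3,-,-]
F [3,1,-]
F [3,1,2]
H [3,1,2]
H [3,1,2]
F [4,1,2]
H [4,1,2]
H [4,1,2]
H [4,1,2]
F [4,3,2]
H [4,3,2]
H [4,3,2]
H [4,3,2]
H [4,3,2]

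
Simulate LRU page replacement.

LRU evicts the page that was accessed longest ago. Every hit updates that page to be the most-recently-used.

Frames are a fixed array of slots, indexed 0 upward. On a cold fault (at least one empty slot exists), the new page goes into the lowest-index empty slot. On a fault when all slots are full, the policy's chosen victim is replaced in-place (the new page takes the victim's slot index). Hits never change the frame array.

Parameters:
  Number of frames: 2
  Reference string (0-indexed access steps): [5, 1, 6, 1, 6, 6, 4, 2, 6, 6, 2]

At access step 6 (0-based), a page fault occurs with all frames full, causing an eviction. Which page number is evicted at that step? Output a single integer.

Answer: 1

Derivation:
Step 0: ref 5 -> FAULT, frames=[5,-]
Step 1: ref 1 -> FAULT, frames=[5,1]
Step 2: ref 6 -> FAULT, evict 5, frames=[6,1]
Step 3: ref 1 -> HIT, frames=[6,1]
Step 4: ref 6 -> HIT, frames=[6,1]
Step 5: ref 6 -> HIT, frames=[6,1]
Step 6: ref 4 -> FAULT, evict 1, frames=[6,4]
At step 6: evicted page 1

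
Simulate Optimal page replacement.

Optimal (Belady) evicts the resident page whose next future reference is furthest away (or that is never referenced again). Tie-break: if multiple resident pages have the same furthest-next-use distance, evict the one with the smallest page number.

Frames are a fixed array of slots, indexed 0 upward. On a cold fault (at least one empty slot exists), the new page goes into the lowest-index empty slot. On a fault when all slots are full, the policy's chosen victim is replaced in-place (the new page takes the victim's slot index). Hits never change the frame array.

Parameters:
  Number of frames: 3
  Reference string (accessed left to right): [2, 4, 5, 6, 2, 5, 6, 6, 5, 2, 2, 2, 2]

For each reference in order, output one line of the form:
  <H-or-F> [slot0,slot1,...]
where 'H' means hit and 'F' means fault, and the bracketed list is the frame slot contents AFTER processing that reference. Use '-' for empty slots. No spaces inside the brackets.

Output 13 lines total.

F [2,-,-]
F [2,4,-]
F [2,4,5]
F [2,6,5]
H [2,6,5]
H [2,6,5]
H [2,6,5]
H [2,6,5]
H [2,6,5]
H [2,6,5]
H [2,6,5]
H [2,6,5]
H [2,6,5]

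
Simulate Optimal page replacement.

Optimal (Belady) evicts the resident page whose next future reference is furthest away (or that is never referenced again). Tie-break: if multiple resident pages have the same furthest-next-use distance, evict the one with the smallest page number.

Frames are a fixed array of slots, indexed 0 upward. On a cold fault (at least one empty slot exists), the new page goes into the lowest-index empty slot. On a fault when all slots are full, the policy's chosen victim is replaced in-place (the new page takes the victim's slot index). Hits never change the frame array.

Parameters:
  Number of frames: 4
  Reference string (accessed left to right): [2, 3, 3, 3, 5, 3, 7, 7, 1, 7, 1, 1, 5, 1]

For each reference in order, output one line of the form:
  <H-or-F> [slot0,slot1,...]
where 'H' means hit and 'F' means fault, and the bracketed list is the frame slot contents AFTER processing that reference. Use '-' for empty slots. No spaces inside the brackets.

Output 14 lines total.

F [2,-,-,-]
F [2,3,-,-]
H [2,3,-,-]
H [2,3,-,-]
F [2,3,5,-]
H [2,3,5,-]
F [2,3,5,7]
H [2,3,5,7]
F [1,3,5,7]
H [1,3,5,7]
H [1,3,5,7]
H [1,3,5,7]
H [1,3,5,7]
H [1,3,5,7]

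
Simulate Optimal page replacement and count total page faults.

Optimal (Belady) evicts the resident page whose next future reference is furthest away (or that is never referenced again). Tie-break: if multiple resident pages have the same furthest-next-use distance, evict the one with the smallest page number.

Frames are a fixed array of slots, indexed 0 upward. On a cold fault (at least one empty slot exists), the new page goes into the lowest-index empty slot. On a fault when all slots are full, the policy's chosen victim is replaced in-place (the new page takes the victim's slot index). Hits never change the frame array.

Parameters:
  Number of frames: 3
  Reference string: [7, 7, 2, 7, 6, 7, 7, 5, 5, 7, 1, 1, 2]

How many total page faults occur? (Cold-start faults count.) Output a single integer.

Answer: 5

Derivation:
Step 0: ref 7 → FAULT, frames=[7,-,-]
Step 1: ref 7 → HIT, frames=[7,-,-]
Step 2: ref 2 → FAULT, frames=[7,2,-]
Step 3: ref 7 → HIT, frames=[7,2,-]
Step 4: ref 6 → FAULT, frames=[7,2,6]
Step 5: ref 7 → HIT, frames=[7,2,6]
Step 6: ref 7 → HIT, frames=[7,2,6]
Step 7: ref 5 → FAULT (evict 6), frames=[7,2,5]
Step 8: ref 5 → HIT, frames=[7,2,5]
Step 9: ref 7 → HIT, frames=[7,2,5]
Step 10: ref 1 → FAULT (evict 5), frames=[7,2,1]
Step 11: ref 1 → HIT, frames=[7,2,1]
Step 12: ref 2 → HIT, frames=[7,2,1]
Total faults: 5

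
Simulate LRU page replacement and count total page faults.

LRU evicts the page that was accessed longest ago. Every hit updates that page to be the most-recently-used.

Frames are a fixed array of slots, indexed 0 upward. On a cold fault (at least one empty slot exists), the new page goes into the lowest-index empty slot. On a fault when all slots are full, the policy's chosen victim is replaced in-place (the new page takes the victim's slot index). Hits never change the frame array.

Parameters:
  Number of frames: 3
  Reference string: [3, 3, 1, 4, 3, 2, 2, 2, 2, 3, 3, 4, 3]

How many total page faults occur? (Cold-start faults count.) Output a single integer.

Answer: 4

Derivation:
Step 0: ref 3 → FAULT, frames=[3,-,-]
Step 1: ref 3 → HIT, frames=[3,-,-]
Step 2: ref 1 → FAULT, frames=[3,1,-]
Step 3: ref 4 → FAULT, frames=[3,1,4]
Step 4: ref 3 → HIT, frames=[3,1,4]
Step 5: ref 2 → FAULT (evict 1), frames=[3,2,4]
Step 6: ref 2 → HIT, frames=[3,2,4]
Step 7: ref 2 → HIT, frames=[3,2,4]
Step 8: ref 2 → HIT, frames=[3,2,4]
Step 9: ref 3 → HIT, frames=[3,2,4]
Step 10: ref 3 → HIT, frames=[3,2,4]
Step 11: ref 4 → HIT, frames=[3,2,4]
Step 12: ref 3 → HIT, frames=[3,2,4]
Total faults: 4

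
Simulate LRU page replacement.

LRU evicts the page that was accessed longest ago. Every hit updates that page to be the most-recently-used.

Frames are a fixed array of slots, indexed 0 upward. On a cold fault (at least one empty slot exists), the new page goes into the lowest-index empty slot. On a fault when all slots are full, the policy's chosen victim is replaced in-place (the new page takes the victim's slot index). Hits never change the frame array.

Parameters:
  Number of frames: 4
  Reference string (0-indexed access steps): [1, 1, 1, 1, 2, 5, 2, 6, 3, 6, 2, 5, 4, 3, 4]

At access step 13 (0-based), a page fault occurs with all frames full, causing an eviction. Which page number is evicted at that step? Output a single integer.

Step 0: ref 1 -> FAULT, frames=[1,-,-,-]
Step 1: ref 1 -> HIT, frames=[1,-,-,-]
Step 2: ref 1 -> HIT, frames=[1,-,-,-]
Step 3: ref 1 -> HIT, frames=[1,-,-,-]
Step 4: ref 2 -> FAULT, frames=[1,2,-,-]
Step 5: ref 5 -> FAULT, frames=[1,2,5,-]
Step 6: ref 2 -> HIT, frames=[1,2,5,-]
Step 7: ref 6 -> FAULT, frames=[1,2,5,6]
Step 8: ref 3 -> FAULT, evict 1, frames=[3,2,5,6]
Step 9: ref 6 -> HIT, frames=[3,2,5,6]
Step 10: ref 2 -> HIT, frames=[3,2,5,6]
Step 11: ref 5 -> HIT, frames=[3,2,5,6]
Step 12: ref 4 -> FAULT, evict 3, frames=[4,2,5,6]
Step 13: ref 3 -> FAULT, evict 6, frames=[4,2,5,3]
At step 13: evicted page 6

Answer: 6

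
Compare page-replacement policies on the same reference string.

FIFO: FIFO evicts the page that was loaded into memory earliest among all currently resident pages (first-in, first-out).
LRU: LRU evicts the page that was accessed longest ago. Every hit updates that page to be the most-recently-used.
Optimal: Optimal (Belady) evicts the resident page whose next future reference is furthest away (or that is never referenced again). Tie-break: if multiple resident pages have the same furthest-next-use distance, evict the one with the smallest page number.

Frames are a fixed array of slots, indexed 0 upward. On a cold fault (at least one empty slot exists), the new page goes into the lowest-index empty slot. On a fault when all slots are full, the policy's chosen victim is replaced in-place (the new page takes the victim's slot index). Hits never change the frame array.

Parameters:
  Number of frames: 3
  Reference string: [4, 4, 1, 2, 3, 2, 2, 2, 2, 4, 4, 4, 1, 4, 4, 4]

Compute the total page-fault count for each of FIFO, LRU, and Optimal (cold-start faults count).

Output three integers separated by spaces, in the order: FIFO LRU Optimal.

Answer: 6 6 5

Derivation:
--- FIFO ---
  step 0: ref 4 -> FAULT, frames=[4,-,-] (faults so far: 1)
  step 1: ref 4 -> HIT, frames=[4,-,-] (faults so far: 1)
  step 2: ref 1 -> FAULT, frames=[4,1,-] (faults so far: 2)
  step 3: ref 2 -> FAULT, frames=[4,1,2] (faults so far: 3)
  step 4: ref 3 -> FAULT, evict 4, frames=[3,1,2] (faults so far: 4)
  step 5: ref 2 -> HIT, frames=[3,1,2] (faults so far: 4)
  step 6: ref 2 -> HIT, frames=[3,1,2] (faults so far: 4)
  step 7: ref 2 -> HIT, frames=[3,1,2] (faults so far: 4)
  step 8: ref 2 -> HIT, frames=[3,1,2] (faults so far: 4)
  step 9: ref 4 -> FAULT, evict 1, frames=[3,4,2] (faults so far: 5)
  step 10: ref 4 -> HIT, frames=[3,4,2] (faults so far: 5)
  step 11: ref 4 -> HIT, frames=[3,4,2] (faults so far: 5)
  step 12: ref 1 -> FAULT, evict 2, frames=[3,4,1] (faults so far: 6)
  step 13: ref 4 -> HIT, frames=[3,4,1] (faults so far: 6)
  step 14: ref 4 -> HIT, frames=[3,4,1] (faults so far: 6)
  step 15: ref 4 -> HIT, frames=[3,4,1] (faults so far: 6)
  FIFO total faults: 6
--- LRU ---
  step 0: ref 4 -> FAULT, frames=[4,-,-] (faults so far: 1)
  step 1: ref 4 -> HIT, frames=[4,-,-] (faults so far: 1)
  step 2: ref 1 -> FAULT, frames=[4,1,-] (faults so far: 2)
  step 3: ref 2 -> FAULT, frames=[4,1,2] (faults so far: 3)
  step 4: ref 3 -> FAULT, evict 4, frames=[3,1,2] (faults so far: 4)
  step 5: ref 2 -> HIT, frames=[3,1,2] (faults so far: 4)
  step 6: ref 2 -> HIT, frames=[3,1,2] (faults so far: 4)
  step 7: ref 2 -> HIT, frames=[3,1,2] (faults so far: 4)
  step 8: ref 2 -> HIT, frames=[3,1,2] (faults so far: 4)
  step 9: ref 4 -> FAULT, evict 1, frames=[3,4,2] (faults so far: 5)
  step 10: ref 4 -> HIT, frames=[3,4,2] (faults so far: 5)
  step 11: ref 4 -> HIT, frames=[3,4,2] (faults so far: 5)
  step 12: ref 1 -> FAULT, evict 3, frames=[1,4,2] (faults so far: 6)
  step 13: ref 4 -> HIT, frames=[1,4,2] (faults so far: 6)
  step 14: ref 4 -> HIT, frames=[1,4,2] (faults so far: 6)
  step 15: ref 4 -> HIT, frames=[1,4,2] (faults so far: 6)
  LRU total faults: 6
--- Optimal ---
  step 0: ref 4 -> FAULT, frames=[4,-,-] (faults so far: 1)
  step 1: ref 4 -> HIT, frames=[4,-,-] (faults so far: 1)
  step 2: ref 1 -> FAULT, frames=[4,1,-] (faults so far: 2)
  step 3: ref 2 -> FAULT, frames=[4,1,2] (faults so far: 3)
  step 4: ref 3 -> FAULT, evict 1, frames=[4,3,2] (faults so far: 4)
  step 5: ref 2 -> HIT, frames=[4,3,2] (faults so far: 4)
  step 6: ref 2 -> HIT, frames=[4,3,2] (faults so far: 4)
  step 7: ref 2 -> HIT, frames=[4,3,2] (faults so far: 4)
  step 8: ref 2 -> HIT, frames=[4,3,2] (faults so far: 4)
  step 9: ref 4 -> HIT, frames=[4,3,2] (faults so far: 4)
  step 10: ref 4 -> HIT, frames=[4,3,2] (faults so far: 4)
  step 11: ref 4 -> HIT, frames=[4,3,2] (faults so far: 4)
  step 12: ref 1 -> FAULT, evict 2, frames=[4,3,1] (faults so far: 5)
  step 13: ref 4 -> HIT, frames=[4,3,1] (faults so far: 5)
  step 14: ref 4 -> HIT, frames=[4,3,1] (faults so far: 5)
  step 15: ref 4 -> HIT, frames=[4,3,1] (faults so far: 5)
  Optimal total faults: 5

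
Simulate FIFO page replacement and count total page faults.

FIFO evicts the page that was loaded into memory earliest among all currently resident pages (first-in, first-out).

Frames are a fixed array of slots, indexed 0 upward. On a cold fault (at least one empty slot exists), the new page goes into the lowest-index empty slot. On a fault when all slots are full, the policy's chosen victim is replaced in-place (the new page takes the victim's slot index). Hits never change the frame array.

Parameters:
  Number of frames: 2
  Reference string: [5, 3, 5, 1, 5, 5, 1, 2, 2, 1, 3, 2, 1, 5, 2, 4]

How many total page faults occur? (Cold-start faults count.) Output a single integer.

Step 0: ref 5 → FAULT, frames=[5,-]
Step 1: ref 3 → FAULT, frames=[5,3]
Step 2: ref 5 → HIT, frames=[5,3]
Step 3: ref 1 → FAULT (evict 5), frames=[1,3]
Step 4: ref 5 → FAULT (evict 3), frames=[1,5]
Step 5: ref 5 → HIT, frames=[1,5]
Step 6: ref 1 → HIT, frames=[1,5]
Step 7: ref 2 → FAULT (evict 1), frames=[2,5]
Step 8: ref 2 → HIT, frames=[2,5]
Step 9: ref 1 → FAULT (evict 5), frames=[2,1]
Step 10: ref 3 → FAULT (evict 2), frames=[3,1]
Step 11: ref 2 → FAULT (evict 1), frames=[3,2]
Step 12: ref 1 → FAULT (evict 3), frames=[1,2]
Step 13: ref 5 → FAULT (evict 2), frames=[1,5]
Step 14: ref 2 → FAULT (evict 1), frames=[2,5]
Step 15: ref 4 → FAULT (evict 5), frames=[2,4]
Total faults: 12

Answer: 12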